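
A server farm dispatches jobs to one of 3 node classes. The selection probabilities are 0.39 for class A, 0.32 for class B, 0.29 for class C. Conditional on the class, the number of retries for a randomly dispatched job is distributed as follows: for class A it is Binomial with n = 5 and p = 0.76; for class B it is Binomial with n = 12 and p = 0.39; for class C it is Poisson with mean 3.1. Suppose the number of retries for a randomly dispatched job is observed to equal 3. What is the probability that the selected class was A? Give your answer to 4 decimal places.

0.4645

Likelihoods P(X=3 | ·): A: 0.25285; B: 0.152611; C: 0.223677.
Posterior ∝ prior × likelihood. Numerator for A: 0.39·0.25285 = 0.0986116.
Normalizing constant: 0.39·0.25285 + 0.32·0.152611 + 0.29·0.223677 = 0.212313.
P(A | observation) = 0.0986116 / 0.212313 = 0.464463.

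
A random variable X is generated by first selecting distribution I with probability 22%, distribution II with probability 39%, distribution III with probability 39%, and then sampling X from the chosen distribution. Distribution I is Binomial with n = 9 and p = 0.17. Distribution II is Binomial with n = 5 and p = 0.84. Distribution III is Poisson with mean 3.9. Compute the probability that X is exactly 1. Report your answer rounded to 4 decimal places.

Conditional on each component, P(X = 1): I: 0.344601; II: 0.00275251; III: 0.0789435.
By total probability, P(X = 1) = 0.22·0.344601 + 0.39·0.00275251 + 0.39·0.0789435 = 0.107674.

0.1077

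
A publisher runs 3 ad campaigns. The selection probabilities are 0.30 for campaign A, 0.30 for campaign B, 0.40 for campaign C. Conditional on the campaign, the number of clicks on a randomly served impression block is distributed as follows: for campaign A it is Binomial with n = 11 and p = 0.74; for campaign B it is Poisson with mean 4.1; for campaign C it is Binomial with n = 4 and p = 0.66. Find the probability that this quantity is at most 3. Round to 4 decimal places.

0.4488

Conditional on each campaign, P(X ≤ 3): A: 0.00157164; B: 0.414182; C: 0.810253.
By total probability, P(X ≤ 3) = 0.3·0.00157164 + 0.3·0.414182 + 0.4·0.810253 = 0.448827.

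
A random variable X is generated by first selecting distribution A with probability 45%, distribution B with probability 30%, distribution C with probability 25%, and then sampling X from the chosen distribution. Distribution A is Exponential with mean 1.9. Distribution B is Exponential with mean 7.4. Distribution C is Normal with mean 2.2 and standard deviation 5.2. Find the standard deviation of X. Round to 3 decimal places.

Per component, A: μ=1.9, E[X²]=7.22; B: μ=7.4, E[X²]=109.52; C: μ=2.2, E[X²]=31.88.
E[X] = 0.45·1.9 + 0.3·7.4 + 0.25·2.2 = 3.625.
E[X²] = 0.45·7.22 + 0.3·109.52 + 0.25·31.88 = 44.075.
Var(X) = E[X²] − (E[X])² = 44.075 − 13.1406 = 30.9344.
SD(X) = √30.9344 = 5.56187.

5.562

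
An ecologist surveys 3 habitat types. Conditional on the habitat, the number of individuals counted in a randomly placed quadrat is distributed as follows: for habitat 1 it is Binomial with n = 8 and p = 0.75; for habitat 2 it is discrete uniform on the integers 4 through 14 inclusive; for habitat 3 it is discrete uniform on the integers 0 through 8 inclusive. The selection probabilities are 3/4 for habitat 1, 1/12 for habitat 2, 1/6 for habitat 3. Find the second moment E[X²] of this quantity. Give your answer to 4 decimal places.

39.4861

For each component E[X²] = Var + (mean)², giving 1: 37.5; 2: 91; 3: 22.6667.
Overall E[X²] = 0.75·37.5 + 0.0833333·91 + 0.166667·22.6667 = 39.4861.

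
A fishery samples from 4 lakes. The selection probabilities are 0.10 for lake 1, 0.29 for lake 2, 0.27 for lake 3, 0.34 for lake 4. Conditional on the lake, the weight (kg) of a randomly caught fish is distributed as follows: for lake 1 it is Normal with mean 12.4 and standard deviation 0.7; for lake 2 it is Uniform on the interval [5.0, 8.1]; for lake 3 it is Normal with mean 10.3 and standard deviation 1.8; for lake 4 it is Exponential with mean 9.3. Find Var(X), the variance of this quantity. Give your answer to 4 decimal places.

Per component, 1: μ=12.4, E[X²]=154.25; 2: μ=6.55, E[X²]=43.7033; 3: μ=10.3, E[X²]=109.33; 4: μ=9.3, E[X²]=172.98.
E[X] = 0.1·12.4 + 0.29·6.55 + 0.27·10.3 + 0.34·9.3 = 9.0825.
E[X²] = 0.1·154.25 + 0.29·43.7033 + 0.27·109.33 + 0.34·172.98 = 116.431.
Var(X) = E[X²] − (E[X])² = 116.431 − 82.4918 = 33.9395.

33.9395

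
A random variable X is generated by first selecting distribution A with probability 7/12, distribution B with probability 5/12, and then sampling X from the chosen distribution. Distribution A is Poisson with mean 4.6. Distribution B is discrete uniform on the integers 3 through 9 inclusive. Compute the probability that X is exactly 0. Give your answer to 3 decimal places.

0.006

Conditional on each component, P(X = 0): A: 0.0100518; B: 0.
By total probability, P(X = 0) = 0.583333·0.0100518 + 0.416667·0 = 0.00586357.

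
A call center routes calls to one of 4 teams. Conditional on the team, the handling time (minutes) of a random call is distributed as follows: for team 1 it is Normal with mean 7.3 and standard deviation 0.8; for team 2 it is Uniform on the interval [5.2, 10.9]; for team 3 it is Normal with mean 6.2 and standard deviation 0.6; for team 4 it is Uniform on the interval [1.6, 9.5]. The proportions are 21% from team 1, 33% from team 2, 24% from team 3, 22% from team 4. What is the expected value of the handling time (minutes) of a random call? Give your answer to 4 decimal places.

6.8985

Component means — 1: 7.3; 2: 8.05; 3: 6.2; 4: 5.55.
E[X] = 0.21·7.3 + 0.33·8.05 + 0.24·6.2 + 0.22·5.55 = 6.8985.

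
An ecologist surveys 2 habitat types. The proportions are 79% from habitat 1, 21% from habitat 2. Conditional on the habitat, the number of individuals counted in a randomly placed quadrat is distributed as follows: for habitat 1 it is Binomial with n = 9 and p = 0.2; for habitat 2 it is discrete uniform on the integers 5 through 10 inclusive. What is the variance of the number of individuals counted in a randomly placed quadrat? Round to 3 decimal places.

Per component, 1: μ=1.8, E[X²]=4.68; 2: μ=7.5, E[X²]=59.1667.
E[X] = 0.79·1.8 + 0.21·7.5 = 2.997.
E[X²] = 0.79·4.68 + 0.21·59.1667 = 16.1222.
Var(X) = E[X²] − (E[X])² = 16.1222 − 8.98201 = 7.14019.

7.140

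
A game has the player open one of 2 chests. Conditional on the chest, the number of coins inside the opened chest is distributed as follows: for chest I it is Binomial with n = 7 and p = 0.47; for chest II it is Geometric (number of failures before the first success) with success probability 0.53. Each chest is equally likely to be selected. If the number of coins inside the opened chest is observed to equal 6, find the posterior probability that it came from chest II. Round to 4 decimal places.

Likelihoods P(X=6 | ·): I: 0.0399909; II: 0.00571298.
Posterior ∝ prior × likelihood. Numerator for II: 0.5·0.00571298 = 0.00285649.
Normalizing constant: 0.5·0.0399909 + 0.5·0.00571298 = 0.0228519.
P(II | observation) = 0.00285649 / 0.0228519 = 0.125.

0.1250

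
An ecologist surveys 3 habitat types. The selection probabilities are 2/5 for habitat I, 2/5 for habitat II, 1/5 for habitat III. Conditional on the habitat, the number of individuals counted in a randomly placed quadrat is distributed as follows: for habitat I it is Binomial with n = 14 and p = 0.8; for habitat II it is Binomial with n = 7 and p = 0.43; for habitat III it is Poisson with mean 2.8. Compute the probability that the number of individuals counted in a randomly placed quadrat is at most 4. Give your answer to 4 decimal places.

Conditional on each habitat, P(X ≤ 4): I: 4.60497e-05; II: 0.871757; III: 0.847676.
By total probability, P(X ≤ 4) = 0.4·4.60497e-05 + 0.4·0.871757 + 0.2·0.847676 = 0.518257.

0.5183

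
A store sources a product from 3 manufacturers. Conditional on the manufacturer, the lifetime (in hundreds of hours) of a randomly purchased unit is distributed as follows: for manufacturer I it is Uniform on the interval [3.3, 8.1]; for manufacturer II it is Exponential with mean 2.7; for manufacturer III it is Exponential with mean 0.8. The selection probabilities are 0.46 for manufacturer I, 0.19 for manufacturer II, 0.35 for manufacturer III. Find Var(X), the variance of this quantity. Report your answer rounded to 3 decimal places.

7.385

Per component, I: μ=5.7, E[X²]=34.41; II: μ=2.7, E[X²]=14.58; III: μ=0.8, E[X²]=1.28.
E[X] = 0.46·5.7 + 0.19·2.7 + 0.35·0.8 = 3.415.
E[X²] = 0.46·34.41 + 0.19·14.58 + 0.35·1.28 = 19.0468.
Var(X) = E[X²] − (E[X])² = 19.0468 − 11.6622 = 7.38458.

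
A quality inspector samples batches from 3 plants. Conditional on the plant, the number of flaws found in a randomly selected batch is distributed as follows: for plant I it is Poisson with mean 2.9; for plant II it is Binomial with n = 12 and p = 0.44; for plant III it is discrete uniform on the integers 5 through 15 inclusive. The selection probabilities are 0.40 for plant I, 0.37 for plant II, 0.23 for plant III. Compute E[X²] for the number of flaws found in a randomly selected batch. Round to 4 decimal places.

For each component E[X²] = Var + (mean)², giving I: 11.31; II: 30.8352; III: 110.
Overall E[X²] = 0.4·11.31 + 0.37·30.8352 + 0.23·110 = 41.233.

41.2330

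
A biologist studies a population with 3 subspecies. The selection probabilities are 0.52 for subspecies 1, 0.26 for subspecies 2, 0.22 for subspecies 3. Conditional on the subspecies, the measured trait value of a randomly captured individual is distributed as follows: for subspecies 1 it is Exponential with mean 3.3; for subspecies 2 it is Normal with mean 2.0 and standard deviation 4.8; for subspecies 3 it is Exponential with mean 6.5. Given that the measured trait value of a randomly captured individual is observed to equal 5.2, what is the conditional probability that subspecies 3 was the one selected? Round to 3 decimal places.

0.234

Likelihoods f(5.2 | ·): 1: 0.0626821; 2: 0.0665517; 3: 0.0691275.
Posterior ∝ prior × likelihood. Numerator for 3: 0.22·0.0691275 = 0.0152081.
Normalizing constant: 0.52·0.0626821 + 0.26·0.0665517 + 0.22·0.0691275 = 0.0651062.
P(3 | observation) = 0.0152081 / 0.0651062 = 0.233589.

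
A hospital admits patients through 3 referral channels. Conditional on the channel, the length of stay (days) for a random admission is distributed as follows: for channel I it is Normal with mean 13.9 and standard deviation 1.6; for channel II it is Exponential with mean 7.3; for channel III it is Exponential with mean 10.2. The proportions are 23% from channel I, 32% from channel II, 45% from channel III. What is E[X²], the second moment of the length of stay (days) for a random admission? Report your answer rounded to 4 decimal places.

172.7687

For each component E[X²] = Var + (mean)², giving I: 195.77; II: 106.58; III: 208.08.
Overall E[X²] = 0.23·195.77 + 0.32·106.58 + 0.45·208.08 = 172.769.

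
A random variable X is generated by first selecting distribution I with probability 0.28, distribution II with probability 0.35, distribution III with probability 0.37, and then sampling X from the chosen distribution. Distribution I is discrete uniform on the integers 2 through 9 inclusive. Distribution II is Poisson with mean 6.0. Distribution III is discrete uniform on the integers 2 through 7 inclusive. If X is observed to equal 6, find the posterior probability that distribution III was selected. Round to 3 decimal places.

0.403

Likelihoods P(X=6 | ·): I: 0.125; II: 0.160623; III: 0.166667.
Posterior ∝ prior × likelihood. Numerator for III: 0.37·0.166667 = 0.0616667.
Normalizing constant: 0.28·0.125 + 0.35·0.160623 + 0.37·0.166667 = 0.152885.
P(III | observation) = 0.0616667 / 0.152885 = 0.403354.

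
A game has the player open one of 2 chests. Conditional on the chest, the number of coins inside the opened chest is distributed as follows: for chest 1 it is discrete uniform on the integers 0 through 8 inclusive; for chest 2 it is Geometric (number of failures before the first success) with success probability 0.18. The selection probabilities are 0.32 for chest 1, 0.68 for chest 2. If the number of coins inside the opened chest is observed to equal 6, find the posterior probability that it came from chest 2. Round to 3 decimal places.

0.511

Likelihoods P(X=6 | ·): 1: 0.111111; 2: 0.0547212.
Posterior ∝ prior × likelihood. Numerator for 2: 0.68·0.0547212 = 0.0372104.
Normalizing constant: 0.32·0.111111 + 0.68·0.0547212 = 0.072766.
P(2 | observation) = 0.0372104 / 0.072766 = 0.511371.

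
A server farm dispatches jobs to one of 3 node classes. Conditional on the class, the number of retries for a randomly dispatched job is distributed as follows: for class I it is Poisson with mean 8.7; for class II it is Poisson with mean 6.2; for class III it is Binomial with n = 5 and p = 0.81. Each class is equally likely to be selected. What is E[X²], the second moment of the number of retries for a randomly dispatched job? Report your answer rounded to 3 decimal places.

For each component E[X²] = Var + (mean)², giving I: 84.39; II: 44.64; III: 17.172.
Overall E[X²] = 0.333333·84.39 + 0.333333·44.64 + 0.333333·17.172 = 48.734.

48.734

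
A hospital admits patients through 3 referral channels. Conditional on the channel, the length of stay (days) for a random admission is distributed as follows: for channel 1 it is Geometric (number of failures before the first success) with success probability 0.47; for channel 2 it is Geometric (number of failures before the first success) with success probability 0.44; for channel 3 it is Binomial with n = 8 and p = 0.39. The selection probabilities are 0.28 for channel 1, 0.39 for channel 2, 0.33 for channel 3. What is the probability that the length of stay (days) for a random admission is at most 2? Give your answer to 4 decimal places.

0.6709

Conditional on each channel, P(X ≤ 2): 1: 0.851123; 2: 0.824384; 3: 0.336639.
By total probability, P(X ≤ 2) = 0.28·0.851123 + 0.39·0.824384 + 0.33·0.336639 = 0.670915.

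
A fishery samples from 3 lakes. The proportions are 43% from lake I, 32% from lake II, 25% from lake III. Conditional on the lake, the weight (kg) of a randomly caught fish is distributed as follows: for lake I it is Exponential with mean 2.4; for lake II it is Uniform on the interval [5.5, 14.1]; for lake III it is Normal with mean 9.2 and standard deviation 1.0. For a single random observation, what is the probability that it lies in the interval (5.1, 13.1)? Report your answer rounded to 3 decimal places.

Conditional on each lake, P(5.1 < X < 13.1): I: 0.115172; II: 0.883721; III: 0.999931.
By total probability, P(5.1 < X < 13.1) = 0.43·0.115172 + 0.32·0.883721 + 0.25·0.999931 = 0.582298.

0.582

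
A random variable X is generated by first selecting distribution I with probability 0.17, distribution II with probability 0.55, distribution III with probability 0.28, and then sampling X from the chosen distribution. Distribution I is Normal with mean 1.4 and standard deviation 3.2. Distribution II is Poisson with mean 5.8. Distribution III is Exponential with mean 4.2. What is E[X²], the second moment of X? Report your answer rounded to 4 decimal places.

33.6444

For each component E[X²] = Var + (mean)², giving I: 12.2; II: 39.44; III: 35.28.
Overall E[X²] = 0.17·12.2 + 0.55·39.44 + 0.28·35.28 = 33.6444.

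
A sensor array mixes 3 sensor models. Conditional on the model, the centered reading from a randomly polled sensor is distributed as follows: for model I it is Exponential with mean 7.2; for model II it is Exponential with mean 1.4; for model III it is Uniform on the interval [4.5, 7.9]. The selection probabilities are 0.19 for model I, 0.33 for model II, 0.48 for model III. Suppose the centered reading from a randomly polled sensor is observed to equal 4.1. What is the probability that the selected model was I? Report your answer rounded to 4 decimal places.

0.5423

Likelihoods f(4.1 | ·): I: 0.0785888; II: 0.0381953; III: 0.
Posterior ∝ prior × likelihood. Numerator for I: 0.19·0.0785888 = 0.0149319.
Normalizing constant: 0.19·0.0785888 + 0.33·0.0381953 + 0.48·0 = 0.0275363.
P(I | observation) = 0.0149319 / 0.0275363 = 0.542261.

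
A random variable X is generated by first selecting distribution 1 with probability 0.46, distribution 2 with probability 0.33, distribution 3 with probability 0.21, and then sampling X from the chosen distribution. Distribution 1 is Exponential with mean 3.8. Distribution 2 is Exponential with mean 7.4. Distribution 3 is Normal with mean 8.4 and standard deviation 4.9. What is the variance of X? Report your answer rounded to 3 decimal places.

Per component, 1: μ=3.8, E[X²]=28.88; 2: μ=7.4, E[X²]=109.52; 3: μ=8.4, E[X²]=94.57.
E[X] = 0.46·3.8 + 0.33·7.4 + 0.21·8.4 = 5.954.
E[X²] = 0.46·28.88 + 0.33·109.52 + 0.21·94.57 = 69.2861.
Var(X) = E[X²] − (E[X])² = 69.2861 − 35.4501 = 33.836.

33.836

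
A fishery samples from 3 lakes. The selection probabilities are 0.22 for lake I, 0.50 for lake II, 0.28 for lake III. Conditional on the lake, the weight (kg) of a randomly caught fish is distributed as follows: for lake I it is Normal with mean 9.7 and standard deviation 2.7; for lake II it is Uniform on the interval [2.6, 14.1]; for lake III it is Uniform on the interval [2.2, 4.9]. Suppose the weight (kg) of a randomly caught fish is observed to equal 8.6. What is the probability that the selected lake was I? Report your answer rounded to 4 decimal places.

0.4076

Likelihoods f(8.6 | ·): I: 0.135989; II: 0.0869565; III: 0.
Posterior ∝ prior × likelihood. Numerator for I: 0.22·0.135989 = 0.0299176.
Normalizing constant: 0.22·0.135989 + 0.5·0.0869565 + 0.28·0 = 0.0733959.
P(I | observation) = 0.0299176 / 0.0733959 = 0.40762.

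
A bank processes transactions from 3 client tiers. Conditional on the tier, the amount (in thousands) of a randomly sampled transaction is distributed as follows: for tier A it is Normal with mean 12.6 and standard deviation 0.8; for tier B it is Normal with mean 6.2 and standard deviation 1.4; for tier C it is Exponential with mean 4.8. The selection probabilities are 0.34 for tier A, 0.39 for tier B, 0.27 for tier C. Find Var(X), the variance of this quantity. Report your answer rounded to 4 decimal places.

Per component, A: μ=12.6, E[X²]=159.4; B: μ=6.2, E[X²]=40.4; C: μ=4.8, E[X²]=46.08.
E[X] = 0.34·12.6 + 0.39·6.2 + 0.27·4.8 = 7.998.
E[X²] = 0.34·159.4 + 0.39·40.4 + 0.27·46.08 = 82.3936.
Var(X) = E[X²] − (E[X])² = 82.3936 − 63.968 = 18.4256.

18.4256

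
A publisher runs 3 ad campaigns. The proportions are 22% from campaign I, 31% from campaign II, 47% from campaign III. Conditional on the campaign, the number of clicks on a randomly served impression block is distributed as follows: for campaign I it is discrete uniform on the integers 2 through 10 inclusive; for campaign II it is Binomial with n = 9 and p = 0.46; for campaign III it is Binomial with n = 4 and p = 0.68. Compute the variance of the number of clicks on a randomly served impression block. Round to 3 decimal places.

4.211

Per component, I: μ=6, E[X²]=42.6667; II: μ=4.14, E[X²]=19.3752; III: μ=2.72, E[X²]=8.2688.
E[X] = 0.22·6 + 0.31·4.14 + 0.47·2.72 = 3.8818.
E[X²] = 0.22·42.6667 + 0.31·19.3752 + 0.47·8.2688 = 19.2793.
Var(X) = E[X²] − (E[X])² = 19.2793 − 15.0684 = 4.21094.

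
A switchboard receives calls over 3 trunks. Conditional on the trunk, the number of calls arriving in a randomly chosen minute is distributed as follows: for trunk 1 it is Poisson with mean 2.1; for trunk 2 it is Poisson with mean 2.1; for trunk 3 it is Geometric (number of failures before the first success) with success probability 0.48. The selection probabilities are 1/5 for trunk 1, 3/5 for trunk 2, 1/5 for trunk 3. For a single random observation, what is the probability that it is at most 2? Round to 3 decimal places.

0.692

Conditional on each trunk, P(X ≤ 2): 1: 0.649631; 2: 0.649631; 3: 0.859392.
By total probability, P(X ≤ 2) = 0.2·0.649631 + 0.6·0.649631 + 0.2·0.859392 = 0.691583.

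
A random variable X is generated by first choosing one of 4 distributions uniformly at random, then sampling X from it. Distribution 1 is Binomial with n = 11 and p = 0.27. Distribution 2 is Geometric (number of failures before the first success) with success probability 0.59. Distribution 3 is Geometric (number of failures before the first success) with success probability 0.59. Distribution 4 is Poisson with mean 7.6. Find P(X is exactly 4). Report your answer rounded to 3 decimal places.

0.074

Conditional on each component, P(X = 4): 1: 0.193744; 2: 0.016672; 3: 0.016672; 4: 0.0695673.
By total probability, P(X = 4) = 0.25·0.193744 + 0.25·0.016672 + 0.25·0.016672 + 0.25·0.0695673 = 0.0741639.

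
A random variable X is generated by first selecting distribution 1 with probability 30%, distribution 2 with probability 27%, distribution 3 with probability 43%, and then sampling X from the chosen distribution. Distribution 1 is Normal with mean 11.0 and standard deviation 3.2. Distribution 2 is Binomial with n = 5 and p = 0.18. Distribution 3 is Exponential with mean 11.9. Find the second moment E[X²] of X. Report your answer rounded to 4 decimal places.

161.5746

For each component E[X²] = Var + (mean)², giving 1: 131.24; 2: 1.548; 3: 283.22.
Overall E[X²] = 0.3·131.24 + 0.27·1.548 + 0.43·283.22 = 161.575.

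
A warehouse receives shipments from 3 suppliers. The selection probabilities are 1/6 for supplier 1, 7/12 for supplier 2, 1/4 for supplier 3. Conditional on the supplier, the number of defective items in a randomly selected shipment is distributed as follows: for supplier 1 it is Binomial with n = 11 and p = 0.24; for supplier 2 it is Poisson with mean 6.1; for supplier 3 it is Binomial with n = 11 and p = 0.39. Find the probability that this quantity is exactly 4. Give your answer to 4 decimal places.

0.1622

Conditional on each supplier, P(X = 4): 1: 0.160344; 2: 0.129393; 3: 0.239928.
By total probability, P(X = 4) = 0.166667·0.160344 + 0.583333·0.129393 + 0.25·0.239928 = 0.162186.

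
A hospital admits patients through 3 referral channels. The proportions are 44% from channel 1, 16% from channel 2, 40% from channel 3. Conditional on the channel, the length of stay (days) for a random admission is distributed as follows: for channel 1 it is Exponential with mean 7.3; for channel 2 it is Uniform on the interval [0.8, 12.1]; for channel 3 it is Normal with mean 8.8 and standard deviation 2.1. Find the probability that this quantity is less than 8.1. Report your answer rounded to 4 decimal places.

Conditional on each channel, P(X < 8.1): 1: 0.670306; 2: 0.646018; 3: 0.369441.
By total probability, P(X < 8.1) = 0.44·0.670306 + 0.16·0.646018 + 0.4·0.369441 = 0.546074.

0.5461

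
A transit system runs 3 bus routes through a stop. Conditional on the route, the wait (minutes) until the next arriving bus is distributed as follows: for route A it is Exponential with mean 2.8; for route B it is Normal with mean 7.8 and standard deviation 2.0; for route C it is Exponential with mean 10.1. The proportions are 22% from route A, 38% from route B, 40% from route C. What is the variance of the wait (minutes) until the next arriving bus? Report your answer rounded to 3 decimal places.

51.632

Per component, A: μ=2.8, E[X²]=15.68; B: μ=7.8, E[X²]=64.84; C: μ=10.1, E[X²]=204.02.
E[X] = 0.22·2.8 + 0.38·7.8 + 0.4·10.1 = 7.62.
E[X²] = 0.22·15.68 + 0.38·64.84 + 0.4·204.02 = 109.697.
Var(X) = E[X²] − (E[X])² = 109.697 − 58.0644 = 51.6324.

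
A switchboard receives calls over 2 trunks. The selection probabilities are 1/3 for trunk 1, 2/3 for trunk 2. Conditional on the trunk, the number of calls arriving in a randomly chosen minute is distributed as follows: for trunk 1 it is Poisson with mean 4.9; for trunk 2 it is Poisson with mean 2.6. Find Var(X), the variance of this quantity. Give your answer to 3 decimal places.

4.542

Per component, 1: μ=4.9, E[X²]=28.91; 2: μ=2.6, E[X²]=9.36.
E[X] = 0.333333·4.9 + 0.666667·2.6 = 3.36667.
E[X²] = 0.333333·28.91 + 0.666667·9.36 = 15.8767.
Var(X) = E[X²] − (E[X])² = 15.8767 − 11.3344 = 4.54222.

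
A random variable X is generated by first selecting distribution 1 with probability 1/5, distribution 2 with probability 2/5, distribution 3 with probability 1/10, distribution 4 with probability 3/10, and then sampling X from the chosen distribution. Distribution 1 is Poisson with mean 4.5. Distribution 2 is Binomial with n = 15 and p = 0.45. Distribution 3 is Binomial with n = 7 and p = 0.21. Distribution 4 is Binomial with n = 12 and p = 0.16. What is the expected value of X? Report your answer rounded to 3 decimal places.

Component means — 1: 4.5; 2: 6.75; 3: 1.47; 4: 1.92.
E[X] = 0.2·4.5 + 0.4·6.75 + 0.1·1.47 + 0.3·1.92 = 4.323.

4.323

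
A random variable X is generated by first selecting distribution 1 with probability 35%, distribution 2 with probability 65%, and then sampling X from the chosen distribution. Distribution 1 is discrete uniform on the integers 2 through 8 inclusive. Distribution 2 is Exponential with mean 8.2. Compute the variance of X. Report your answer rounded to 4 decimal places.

47.4356

Per component, 1: μ=5, E[X²]=29; 2: μ=8.2, E[X²]=134.48.
E[X] = 0.35·5 + 0.65·8.2 = 7.08.
E[X²] = 0.35·29 + 0.65·134.48 = 97.562.
Var(X) = E[X²] − (E[X])² = 97.562 − 50.1264 = 47.4356.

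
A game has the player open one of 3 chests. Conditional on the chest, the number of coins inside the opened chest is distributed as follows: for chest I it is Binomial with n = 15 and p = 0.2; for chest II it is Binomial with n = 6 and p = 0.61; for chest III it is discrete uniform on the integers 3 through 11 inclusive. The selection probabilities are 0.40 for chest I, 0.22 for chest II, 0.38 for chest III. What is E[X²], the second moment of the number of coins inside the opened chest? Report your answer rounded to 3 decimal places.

28.974

For each component E[X²] = Var + (mean)², giving I: 11.4; II: 14.823; III: 55.6667.
Overall E[X²] = 0.4·11.4 + 0.22·14.823 + 0.38·55.6667 = 28.9744.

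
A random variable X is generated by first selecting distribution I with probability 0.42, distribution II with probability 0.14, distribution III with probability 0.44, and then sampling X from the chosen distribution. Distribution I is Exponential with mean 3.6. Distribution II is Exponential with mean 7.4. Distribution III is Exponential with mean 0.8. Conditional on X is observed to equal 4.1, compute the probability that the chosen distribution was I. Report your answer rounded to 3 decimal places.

0.725

Likelihoods f(4.1 | ·): I: 0.0889374; II: 0.0776508; III: 0.00743277.
Posterior ∝ prior × likelihood. Numerator for I: 0.42·0.0889374 = 0.0373537.
Normalizing constant: 0.42·0.0889374 + 0.14·0.0776508 + 0.44·0.00743277 = 0.0514952.
P(I | observation) = 0.0373537 / 0.0514952 = 0.725382.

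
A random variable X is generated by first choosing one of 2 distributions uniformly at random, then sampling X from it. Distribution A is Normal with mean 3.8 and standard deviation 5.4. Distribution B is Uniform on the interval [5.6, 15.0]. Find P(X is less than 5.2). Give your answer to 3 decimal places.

Conditional on each component, P(X < 5.2): A: 0.602282; B: 0.
By total probability, P(X < 5.2) = 0.5·0.602282 + 0.5·0 = 0.301141.

0.301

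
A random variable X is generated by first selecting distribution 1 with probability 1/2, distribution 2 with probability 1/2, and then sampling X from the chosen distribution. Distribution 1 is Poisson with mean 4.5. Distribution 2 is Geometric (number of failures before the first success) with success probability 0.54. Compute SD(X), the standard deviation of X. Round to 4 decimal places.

Per component, 1: μ=4.5, E[X²]=24.75; 2: μ=0.851852, E[X²]=2.30316.
E[X] = 0.5·4.5 + 0.5·0.851852 = 2.67593.
E[X²] = 0.5·24.75 + 0.5·2.30316 = 13.5266.
Var(X) = E[X²] − (E[X])² = 13.5266 − 7.16058 = 6.366.
SD(X) = √6.366 = 2.52309.

2.5231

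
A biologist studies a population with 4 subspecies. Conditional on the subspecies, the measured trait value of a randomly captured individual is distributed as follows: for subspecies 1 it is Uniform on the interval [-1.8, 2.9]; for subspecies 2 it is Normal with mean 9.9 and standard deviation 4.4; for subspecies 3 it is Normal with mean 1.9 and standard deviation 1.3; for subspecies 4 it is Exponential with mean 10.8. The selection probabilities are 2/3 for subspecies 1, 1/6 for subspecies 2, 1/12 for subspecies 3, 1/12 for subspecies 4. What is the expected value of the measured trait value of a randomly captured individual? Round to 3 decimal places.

Component means — 1: 0.55; 2: 9.9; 3: 1.9; 4: 10.8.
E[X] = 0.666667·0.55 + 0.166667·9.9 + 0.0833333·1.9 + 0.0833333·10.8 = 3.075.

3.075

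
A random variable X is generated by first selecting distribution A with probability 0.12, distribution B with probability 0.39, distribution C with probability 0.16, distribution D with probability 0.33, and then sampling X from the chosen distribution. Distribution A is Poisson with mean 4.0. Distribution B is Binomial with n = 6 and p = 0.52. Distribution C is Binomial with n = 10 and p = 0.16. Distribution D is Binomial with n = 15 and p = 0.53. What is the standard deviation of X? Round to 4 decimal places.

2.9245

Per component, A: μ=4, E[X²]=20; B: μ=3.12, E[X²]=11.232; C: μ=1.6, E[X²]=3.904; D: μ=7.95, E[X²]=66.939.
E[X] = 0.12·4 + 0.39·3.12 + 0.16·1.6 + 0.33·7.95 = 4.5763.
E[X²] = 0.12·20 + 0.39·11.232 + 0.16·3.904 + 0.33·66.939 = 29.495.
Var(X) = E[X²] − (E[X])² = 29.495 − 20.9425 = 8.55247.
SD(X) = √8.55247 = 2.92446.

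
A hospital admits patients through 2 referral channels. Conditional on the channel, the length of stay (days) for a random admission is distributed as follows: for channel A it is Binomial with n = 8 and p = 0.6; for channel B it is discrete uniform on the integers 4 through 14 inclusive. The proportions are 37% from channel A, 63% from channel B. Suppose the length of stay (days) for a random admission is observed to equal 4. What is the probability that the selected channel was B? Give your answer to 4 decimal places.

0.3999

Likelihoods P(X=4 | ·): A: 0.232243; B: 0.0909091.
Posterior ∝ prior × likelihood. Numerator for B: 0.63·0.0909091 = 0.0572727.
Normalizing constant: 0.37·0.232243 + 0.63·0.0909091 = 0.143203.
P(B | observation) = 0.0572727 / 0.143203 = 0.399942.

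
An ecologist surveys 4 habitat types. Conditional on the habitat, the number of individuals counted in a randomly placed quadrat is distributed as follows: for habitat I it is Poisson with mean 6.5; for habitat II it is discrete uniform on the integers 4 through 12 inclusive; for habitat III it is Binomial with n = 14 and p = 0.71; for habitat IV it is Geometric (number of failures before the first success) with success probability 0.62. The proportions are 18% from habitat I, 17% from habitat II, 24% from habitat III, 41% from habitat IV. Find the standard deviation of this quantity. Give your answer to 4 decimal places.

Per component, I: μ=6.5, E[X²]=48.75; II: μ=8, E[X²]=70.6667; III: μ=9.94, E[X²]=101.686; IV: μ=0.612903, E[X²]=1.3642.
E[X] = 0.18·6.5 + 0.17·8 + 0.24·9.94 + 0.41·0.612903 = 5.16689.
E[X²] = 0.18·48.75 + 0.17·70.6667 + 0.24·101.686 + 0.41·1.3642 = 45.7523.
Var(X) = E[X²] − (E[X])² = 45.7523 − 26.6968 = 19.0556.
SD(X) = √19.0556 = 4.36527.

4.3653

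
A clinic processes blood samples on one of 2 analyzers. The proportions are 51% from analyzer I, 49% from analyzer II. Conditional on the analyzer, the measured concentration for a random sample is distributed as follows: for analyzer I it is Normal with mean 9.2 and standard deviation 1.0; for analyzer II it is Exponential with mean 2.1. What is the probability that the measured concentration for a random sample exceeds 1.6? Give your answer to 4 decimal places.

Conditional on each analyzer, P(X > 1.6): I: 1; II: 0.466776.
By total probability, P(X > 1.6) = 0.51·1 + 0.49·0.466776 = 0.73872.

0.7387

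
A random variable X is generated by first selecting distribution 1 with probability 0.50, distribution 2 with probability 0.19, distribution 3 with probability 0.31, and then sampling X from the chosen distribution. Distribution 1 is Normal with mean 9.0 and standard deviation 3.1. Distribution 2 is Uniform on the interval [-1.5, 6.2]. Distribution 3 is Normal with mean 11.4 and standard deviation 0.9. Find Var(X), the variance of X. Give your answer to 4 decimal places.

15.9129

Per component, 1: μ=9, E[X²]=90.61; 2: μ=2.35, E[X²]=10.4633; 3: μ=11.4, E[X²]=130.77.
E[X] = 0.5·9 + 0.19·2.35 + 0.31·11.4 = 8.4805.
E[X²] = 0.5·90.61 + 0.19·10.4633 + 0.31·130.77 = 87.8317.
Var(X) = E[X²] − (E[X])² = 87.8317 − 71.9189 = 15.9129.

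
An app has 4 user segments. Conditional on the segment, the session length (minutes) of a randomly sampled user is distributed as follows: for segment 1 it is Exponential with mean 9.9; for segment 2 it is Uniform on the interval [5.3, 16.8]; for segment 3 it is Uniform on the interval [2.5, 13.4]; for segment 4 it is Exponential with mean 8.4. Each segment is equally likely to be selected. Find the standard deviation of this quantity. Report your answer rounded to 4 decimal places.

Per component, 1: μ=9.9, E[X²]=196.02; 2: μ=11.05, E[X²]=133.123; 3: μ=7.95, E[X²]=73.1033; 4: μ=8.4, E[X²]=141.12.
E[X] = 0.25·9.9 + 0.25·11.05 + 0.25·7.95 + 0.25·8.4 = 9.325.
E[X²] = 0.25·196.02 + 0.25·133.123 + 0.25·73.1033 + 0.25·141.12 = 135.842.
Var(X) = E[X²] − (E[X])² = 135.842 − 86.9556 = 48.886.
SD(X) = √48.886 = 6.99186.

6.9919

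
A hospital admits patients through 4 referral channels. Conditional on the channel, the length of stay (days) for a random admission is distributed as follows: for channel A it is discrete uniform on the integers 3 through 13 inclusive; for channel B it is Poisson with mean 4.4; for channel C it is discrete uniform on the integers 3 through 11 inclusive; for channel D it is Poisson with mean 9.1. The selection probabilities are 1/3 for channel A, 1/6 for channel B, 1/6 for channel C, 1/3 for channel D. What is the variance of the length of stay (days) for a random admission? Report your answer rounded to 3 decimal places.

10.781

Per component, A: μ=8, E[X²]=74; B: μ=4.4, E[X²]=23.76; C: μ=7, E[X²]=55.6667; D: μ=9.1, E[X²]=91.91.
E[X] = 0.333333·8 + 0.166667·4.4 + 0.166667·7 + 0.333333·9.1 = 7.6.
E[X²] = 0.333333·74 + 0.166667·23.76 + 0.166667·55.6667 + 0.333333·91.91 = 68.5411.
Var(X) = E[X²] − (E[X])² = 68.5411 − 57.76 = 10.7811.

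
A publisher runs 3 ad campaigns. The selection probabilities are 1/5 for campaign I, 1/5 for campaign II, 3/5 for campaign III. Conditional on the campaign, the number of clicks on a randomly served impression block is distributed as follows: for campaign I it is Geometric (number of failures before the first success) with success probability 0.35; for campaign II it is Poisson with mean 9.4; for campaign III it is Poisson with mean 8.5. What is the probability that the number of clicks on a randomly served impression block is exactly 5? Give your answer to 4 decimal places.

0.0634

Conditional on each campaign, P(X = 5): I: 0.0406102; II: 0.0505929; III: 0.0752333.
By total probability, P(X = 5) = 0.2·0.0406102 + 0.2·0.0505929 + 0.6·0.0752333 = 0.0633806.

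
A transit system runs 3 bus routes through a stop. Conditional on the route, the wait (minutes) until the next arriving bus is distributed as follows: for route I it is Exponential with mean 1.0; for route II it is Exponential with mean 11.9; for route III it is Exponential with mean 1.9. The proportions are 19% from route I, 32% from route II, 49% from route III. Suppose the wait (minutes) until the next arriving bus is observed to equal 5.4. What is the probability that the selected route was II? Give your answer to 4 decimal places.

0.5180

Likelihoods f(5.4 | ·): I: 0.00451658; II: 0.05338; III: 0.0306857.
Posterior ∝ prior × likelihood. Numerator for II: 0.32·0.05338 = 0.0170816.
Normalizing constant: 0.19·0.00451658 + 0.32·0.05338 + 0.49·0.0306857 = 0.0329757.
P(II | observation) = 0.0170816 / 0.0329757 = 0.518005.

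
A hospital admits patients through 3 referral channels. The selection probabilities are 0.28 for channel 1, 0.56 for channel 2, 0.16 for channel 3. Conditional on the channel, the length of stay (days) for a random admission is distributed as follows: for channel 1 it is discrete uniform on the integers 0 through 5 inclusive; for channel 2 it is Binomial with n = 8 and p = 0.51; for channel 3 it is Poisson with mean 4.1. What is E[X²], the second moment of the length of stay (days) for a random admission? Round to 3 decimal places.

16.354

For each component E[X²] = Var + (mean)², giving 1: 9.16667; 2: 18.6456; 3: 20.91.
Overall E[X²] = 0.28·9.16667 + 0.56·18.6456 + 0.16·20.91 = 16.3538.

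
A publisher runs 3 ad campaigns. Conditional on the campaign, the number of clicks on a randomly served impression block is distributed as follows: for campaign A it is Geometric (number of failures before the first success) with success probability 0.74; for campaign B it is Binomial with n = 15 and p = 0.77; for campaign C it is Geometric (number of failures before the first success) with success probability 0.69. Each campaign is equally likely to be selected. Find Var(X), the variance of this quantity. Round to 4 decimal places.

28.8881

Per component, A: μ=0.351351, E[X²]=0.598247; B: μ=11.55, E[X²]=136.059; C: μ=0.449275, E[X²]=0.852972.
E[X] = 0.333333·0.351351 + 0.333333·11.55 + 0.333333·0.449275 = 4.11688.
E[X²] = 0.333333·0.598247 + 0.333333·136.059 + 0.333333·0.852972 = 45.8367.
Var(X) = E[X²] − (E[X])² = 45.8367 − 16.9487 = 28.8881.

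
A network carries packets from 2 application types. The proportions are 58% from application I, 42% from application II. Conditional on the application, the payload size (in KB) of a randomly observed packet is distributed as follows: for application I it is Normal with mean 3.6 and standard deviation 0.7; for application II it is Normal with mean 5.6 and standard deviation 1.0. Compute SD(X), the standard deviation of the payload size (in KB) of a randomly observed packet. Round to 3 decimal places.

Per component, I: μ=3.6, E[X²]=13.45; II: μ=5.6, E[X²]=32.36.
E[X] = 0.58·3.6 + 0.42·5.6 = 4.44.
E[X²] = 0.58·13.45 + 0.42·32.36 = 21.3922.
Var(X) = E[X²] − (E[X])² = 21.3922 − 19.7136 = 1.6786.
SD(X) = √1.6786 = 1.29561.

1.296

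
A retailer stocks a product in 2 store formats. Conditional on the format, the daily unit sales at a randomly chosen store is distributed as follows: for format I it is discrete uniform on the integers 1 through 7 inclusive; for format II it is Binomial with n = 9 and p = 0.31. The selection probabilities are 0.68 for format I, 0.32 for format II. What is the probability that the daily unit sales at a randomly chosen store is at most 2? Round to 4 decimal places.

0.3339

Conditional on each format, P(X ≤ 2): I: 0.285714; II: 0.436416.
By total probability, P(X ≤ 2) = 0.68·0.285714 + 0.32·0.436416 = 0.333939.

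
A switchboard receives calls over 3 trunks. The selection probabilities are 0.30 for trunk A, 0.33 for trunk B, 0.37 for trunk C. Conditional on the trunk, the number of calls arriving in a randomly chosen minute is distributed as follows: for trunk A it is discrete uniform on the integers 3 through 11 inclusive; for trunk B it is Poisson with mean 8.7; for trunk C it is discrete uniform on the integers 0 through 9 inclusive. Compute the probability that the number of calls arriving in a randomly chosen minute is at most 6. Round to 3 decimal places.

0.470

Conditional on each trunk, P(X ≤ 6): A: 0.444444; B: 0.235488; C: 0.7.
By total probability, P(X ≤ 6) = 0.3·0.444444 + 0.33·0.235488 + 0.37·0.7 = 0.470044.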